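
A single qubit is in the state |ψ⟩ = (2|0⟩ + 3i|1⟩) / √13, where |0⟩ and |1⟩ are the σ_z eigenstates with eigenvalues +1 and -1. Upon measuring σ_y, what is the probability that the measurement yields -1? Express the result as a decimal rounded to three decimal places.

|-y⟩ = (|0⟩ - i|1⟩)/√2, so ⟨-y|ψ⟩ = (-1) / (√2·√13).
P = |-1|² / 26 = 1/26.

0.038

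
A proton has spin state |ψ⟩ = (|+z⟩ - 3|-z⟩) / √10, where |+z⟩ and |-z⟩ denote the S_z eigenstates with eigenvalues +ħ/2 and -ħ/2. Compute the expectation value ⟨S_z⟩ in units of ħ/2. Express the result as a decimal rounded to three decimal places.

-0.800

⟨σ_z⟩ = |a|² - |b|² divided by |a|²+|b|², with a, b the |+z⟩, |-z⟩ amplitudes.
= (1 - 9)/10 = -8/10.
⟨S_z⟩ = (ħ/2)·⟨σ_z⟩.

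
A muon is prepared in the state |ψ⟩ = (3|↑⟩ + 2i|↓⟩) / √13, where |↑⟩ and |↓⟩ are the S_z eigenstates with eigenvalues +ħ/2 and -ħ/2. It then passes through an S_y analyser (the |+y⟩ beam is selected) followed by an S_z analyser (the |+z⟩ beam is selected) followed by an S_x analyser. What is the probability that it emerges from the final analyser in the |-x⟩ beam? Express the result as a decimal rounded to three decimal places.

First analyser (S_y): P(|+y⟩) = |⟨+y|ψ⟩|² = 25/26.
After stage 1 the state is |+y⟩; P(|+z⟩) = |⟨+z|+y⟩|² = 1/2.
After stage 2 the state is |+z⟩; P(|-x⟩) = |⟨-x|+z⟩|² = 1/2.
Joint probability = 25/26 × 1/2 × 1/2 = 0.240.

0.240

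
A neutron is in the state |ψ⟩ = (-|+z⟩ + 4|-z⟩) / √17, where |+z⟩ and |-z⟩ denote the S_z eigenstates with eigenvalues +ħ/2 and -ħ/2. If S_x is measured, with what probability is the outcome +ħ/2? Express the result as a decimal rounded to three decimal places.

0.265

|+x⟩ = (|+z⟩ + |-z⟩)/√2, so ⟨+x|ψ⟩ = (3) / (√2·√17).
P = |3|² / 34 = 9/34.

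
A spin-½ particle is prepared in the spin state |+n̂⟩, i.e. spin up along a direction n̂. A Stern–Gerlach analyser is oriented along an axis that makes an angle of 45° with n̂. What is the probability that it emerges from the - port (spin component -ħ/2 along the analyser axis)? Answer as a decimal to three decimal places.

For spin-½, the probability of finding spin-up along an axis at angle θ to the initial spin direction is cos²(θ/2); spin-down is sin²(θ/2).
θ = 45°, so P = sin²(22.5°) ≈ 0.146.

0.146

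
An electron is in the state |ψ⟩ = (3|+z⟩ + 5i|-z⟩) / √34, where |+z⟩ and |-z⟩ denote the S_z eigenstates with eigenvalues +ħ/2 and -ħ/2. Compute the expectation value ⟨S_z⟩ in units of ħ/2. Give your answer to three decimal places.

-0.471

⟨σ_z⟩ = |a|² - |b|² divided by |a|²+|b|², with a, b the |+z⟩, |-z⟩ amplitudes.
= (9 - 25)/34 = -16/34.
⟨S_z⟩ = (ħ/2)·⟨σ_z⟩.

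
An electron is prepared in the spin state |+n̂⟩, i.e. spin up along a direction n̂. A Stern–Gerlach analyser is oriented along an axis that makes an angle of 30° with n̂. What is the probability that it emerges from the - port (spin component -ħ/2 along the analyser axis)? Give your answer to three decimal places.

0.067

For spin-½, the probability of finding spin-up along an axis at angle θ to the initial spin direction is cos²(θ/2); spin-down is sin²(θ/2).
θ = 30°, so P = sin²(15°) ≈ 0.067.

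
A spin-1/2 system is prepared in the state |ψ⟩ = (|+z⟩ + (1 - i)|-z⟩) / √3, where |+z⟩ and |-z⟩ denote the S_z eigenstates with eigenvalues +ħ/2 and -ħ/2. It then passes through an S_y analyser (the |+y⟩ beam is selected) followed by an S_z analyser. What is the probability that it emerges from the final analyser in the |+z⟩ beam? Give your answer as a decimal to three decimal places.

First analyser (S_y): P(|+y⟩) = |⟨+y|ψ⟩|² = 1/6.
After stage 1 the state is |+y⟩; P(|+z⟩) = |⟨+z|+y⟩|² = 1/2.
Joint probability = 1/6 × 1/2 = 0.083.

0.083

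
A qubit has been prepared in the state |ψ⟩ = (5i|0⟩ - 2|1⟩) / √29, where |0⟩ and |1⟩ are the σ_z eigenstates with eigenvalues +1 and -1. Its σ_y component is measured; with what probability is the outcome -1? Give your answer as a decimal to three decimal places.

|-y⟩ = (|0⟩ - i|1⟩)/√2, so ⟨-y|ψ⟩ = (3i) / (√2·√29).
P = |3i|² / 58 = 9/58.

0.155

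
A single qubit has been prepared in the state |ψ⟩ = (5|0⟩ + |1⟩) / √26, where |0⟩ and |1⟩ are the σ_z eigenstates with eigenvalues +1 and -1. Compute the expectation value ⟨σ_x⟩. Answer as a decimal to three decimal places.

0.385

⟨σ_x⟩ = 2 Re(a* b)/(|a|²+|b|²) with a = 5, b = 1.
a* b = 5, so ⟨σ_x⟩ = 10/26.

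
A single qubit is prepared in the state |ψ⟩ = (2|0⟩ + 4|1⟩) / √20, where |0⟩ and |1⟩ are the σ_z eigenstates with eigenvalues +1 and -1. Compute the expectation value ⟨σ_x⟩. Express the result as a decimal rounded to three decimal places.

0.800

⟨σ_x⟩ = 2 Re(a* b)/(|a|²+|b|²) with a = 2, b = 4.
a* b = 8, so ⟨σ_x⟩ = 16/20.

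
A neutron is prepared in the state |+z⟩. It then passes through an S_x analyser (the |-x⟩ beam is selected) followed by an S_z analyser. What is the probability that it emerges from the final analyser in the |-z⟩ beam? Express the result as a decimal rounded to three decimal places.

0.250

First analyser (S_x): from |+z⟩, P(|-x⟩) = 1/2.
After stage 1 the state is |-x⟩; P(|-z⟩) = |⟨-z|-x⟩|² = 1/2.
Joint probability = 1/2 × 1/2 = 0.250.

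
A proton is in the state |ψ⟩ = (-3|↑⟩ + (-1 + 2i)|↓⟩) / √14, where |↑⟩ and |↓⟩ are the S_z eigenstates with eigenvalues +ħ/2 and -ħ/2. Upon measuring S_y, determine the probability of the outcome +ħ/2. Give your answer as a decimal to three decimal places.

0.071

|+y⟩ = (|↑⟩ + i|↓⟩)/√2, so ⟨+y|ψ⟩ = (-1 + i) / (√2·√14).
P = |-1 + i|² / 28 = 2/28.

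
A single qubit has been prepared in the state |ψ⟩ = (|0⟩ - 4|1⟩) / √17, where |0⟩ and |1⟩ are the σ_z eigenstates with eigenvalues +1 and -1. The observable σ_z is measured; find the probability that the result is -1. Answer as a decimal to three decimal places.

The -1 outcome corresponds to |1⟩. Its amplitude in |ψ⟩ is -4/√17.
P = |-4|² / 17 = 16/17.

0.941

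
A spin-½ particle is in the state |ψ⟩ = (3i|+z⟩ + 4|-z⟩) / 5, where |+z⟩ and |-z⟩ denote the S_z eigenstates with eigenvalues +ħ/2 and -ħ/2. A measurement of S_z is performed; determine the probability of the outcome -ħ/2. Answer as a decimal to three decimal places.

0.640

The -ħ/2 outcome corresponds to |-z⟩. Its amplitude in |ψ⟩ is 4/5.
P = |4|² / 25 = 16/25.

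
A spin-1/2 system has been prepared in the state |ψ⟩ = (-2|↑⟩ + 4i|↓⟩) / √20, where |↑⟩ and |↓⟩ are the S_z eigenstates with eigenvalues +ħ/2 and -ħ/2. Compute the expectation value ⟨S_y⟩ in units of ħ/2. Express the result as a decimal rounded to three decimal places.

-0.800

⟨σ_y⟩ = 2 Im(a* b)/(|a|²+|b|²) with a = -2, b = 4i.
a* b = -8i, so ⟨σ_y⟩ = -16/20.
⟨S_y⟩ = (ħ/2)·⟨σ_y⟩.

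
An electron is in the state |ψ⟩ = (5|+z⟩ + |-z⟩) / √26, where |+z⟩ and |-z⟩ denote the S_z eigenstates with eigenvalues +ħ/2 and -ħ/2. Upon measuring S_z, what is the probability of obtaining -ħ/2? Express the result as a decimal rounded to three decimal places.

0.038

The -ħ/2 outcome corresponds to |-z⟩. Its amplitude in |ψ⟩ is 1/√26.
P = |1|² / 26 = 1/26.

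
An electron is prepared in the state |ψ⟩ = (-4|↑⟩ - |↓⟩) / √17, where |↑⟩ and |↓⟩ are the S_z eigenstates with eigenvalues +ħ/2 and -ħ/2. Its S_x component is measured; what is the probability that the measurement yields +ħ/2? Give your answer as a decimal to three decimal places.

0.735

|+x⟩ = (|↑⟩ + |↓⟩)/√2, so ⟨+x|ψ⟩ = (-5) / (√2·√17).
P = |-5|² / 34 = 25/34.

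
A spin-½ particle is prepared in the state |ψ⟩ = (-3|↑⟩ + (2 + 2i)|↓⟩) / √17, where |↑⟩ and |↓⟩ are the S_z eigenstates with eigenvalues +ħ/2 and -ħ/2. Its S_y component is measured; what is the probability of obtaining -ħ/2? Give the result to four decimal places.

0.8529

|-y⟩ = (|↑⟩ - i|↓⟩)/√2, so ⟨-y|ψ⟩ = (-5 + 2i) / (√2·√17).
P = |-5 + 2i|² / 34 = 29/34.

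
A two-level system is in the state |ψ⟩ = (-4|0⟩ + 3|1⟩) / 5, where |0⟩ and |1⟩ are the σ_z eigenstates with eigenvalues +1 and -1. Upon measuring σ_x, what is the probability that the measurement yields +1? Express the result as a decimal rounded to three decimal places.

0.020

|+x⟩ = (|0⟩ + |1⟩)/√2, so ⟨+x|ψ⟩ = (-1) / (√2·5).
P = |-1|² / 50 = 1/50.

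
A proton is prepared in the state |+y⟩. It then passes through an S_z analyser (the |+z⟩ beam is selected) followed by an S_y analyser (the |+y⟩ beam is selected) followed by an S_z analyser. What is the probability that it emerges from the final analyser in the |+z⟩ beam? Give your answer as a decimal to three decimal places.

First analyser (S_z): from |+y⟩, P(|+z⟩) = 1/2.
After stage 1 the state is |+z⟩; P(|+y⟩) = |⟨+y|+z⟩|² = 1/2.
After stage 2 the state is |+y⟩; P(|+z⟩) = |⟨+z|+y⟩|² = 1/2.
Joint probability = 1/2 × 1/2 × 1/2 = 0.125.

0.125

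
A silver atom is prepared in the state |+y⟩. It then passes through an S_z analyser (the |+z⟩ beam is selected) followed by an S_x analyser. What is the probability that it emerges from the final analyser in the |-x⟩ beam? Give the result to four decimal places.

0.2500

First analyser (S_z): from |+y⟩, P(|+z⟩) = 1/2.
After stage 1 the state is |+z⟩; P(|-x⟩) = |⟨-x|+z⟩|² = 1/2.
Joint probability = 1/2 × 1/2 = 0.2500.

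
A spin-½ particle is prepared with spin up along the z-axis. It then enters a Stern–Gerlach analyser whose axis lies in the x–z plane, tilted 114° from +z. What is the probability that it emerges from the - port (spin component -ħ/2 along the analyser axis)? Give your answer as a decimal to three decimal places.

0.703

For spin-½, the probability of finding spin-up along an axis at angle θ to the initial spin direction is cos²(θ/2); spin-down is sin²(θ/2).
θ = 114°, so P = sin²(57°) ≈ 0.703.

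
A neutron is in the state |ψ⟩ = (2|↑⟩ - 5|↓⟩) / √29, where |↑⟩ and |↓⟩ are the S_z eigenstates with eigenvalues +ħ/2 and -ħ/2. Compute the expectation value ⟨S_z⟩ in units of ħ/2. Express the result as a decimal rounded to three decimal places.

⟨σ_z⟩ = |a|² - |b|² divided by |a|²+|b|², with a, b the |↑⟩, |↓⟩ amplitudes.
= (4 - 25)/29 = -21/29.
⟨S_z⟩ = (ħ/2)·⟨σ_z⟩.

-0.724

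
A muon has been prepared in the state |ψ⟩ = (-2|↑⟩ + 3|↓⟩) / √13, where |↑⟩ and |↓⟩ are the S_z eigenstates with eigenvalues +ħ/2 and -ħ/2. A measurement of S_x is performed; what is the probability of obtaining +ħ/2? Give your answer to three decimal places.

|+x⟩ = (|↑⟩ + |↓⟩)/√2, so ⟨+x|ψ⟩ = (1) / (√2·√13).
P = |1|² / 26 = 1/26.

0.038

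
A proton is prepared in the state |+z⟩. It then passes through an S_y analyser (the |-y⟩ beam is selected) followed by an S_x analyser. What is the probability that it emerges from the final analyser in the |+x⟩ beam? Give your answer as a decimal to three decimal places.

First analyser (S_y): from |+z⟩, P(|-y⟩) = 1/2.
After stage 1 the state is |-y⟩; P(|+x⟩) = |⟨+x|-y⟩|² = 1/2.
Joint probability = 1/2 × 1/2 = 0.250.

0.250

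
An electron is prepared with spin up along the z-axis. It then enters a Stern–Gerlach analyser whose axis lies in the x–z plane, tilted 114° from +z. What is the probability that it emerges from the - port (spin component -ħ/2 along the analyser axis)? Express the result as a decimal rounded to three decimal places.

For spin-½, the probability of finding spin-up along an axis at angle θ to the initial spin direction is cos²(θ/2); spin-down is sin²(θ/2).
θ = 114°, so P = sin²(57°) ≈ 0.703.

0.703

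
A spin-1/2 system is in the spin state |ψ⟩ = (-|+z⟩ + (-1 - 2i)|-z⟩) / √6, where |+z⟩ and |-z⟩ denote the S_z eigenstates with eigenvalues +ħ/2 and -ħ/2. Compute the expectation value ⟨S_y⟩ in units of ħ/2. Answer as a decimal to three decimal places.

0.667

⟨σ_y⟩ = 2 Im(a* b)/(|a|²+|b|²) with a = -1, b = (-1 - 2i).
a* b = (1 + 2i), so ⟨σ_y⟩ = 4/6.
⟨S_y⟩ = (ħ/2)·⟨σ_y⟩.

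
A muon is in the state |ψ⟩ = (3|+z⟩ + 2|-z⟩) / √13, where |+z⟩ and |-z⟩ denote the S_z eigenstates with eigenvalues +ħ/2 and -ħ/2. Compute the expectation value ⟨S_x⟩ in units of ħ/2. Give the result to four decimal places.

⟨σ_x⟩ = 2 Re(a* b)/(|a|²+|b|²) with a = 3, b = 2.
a* b = 6, so ⟨σ_x⟩ = 12/13.
⟨S_x⟩ = (ħ/2)·⟨σ_x⟩.

0.9231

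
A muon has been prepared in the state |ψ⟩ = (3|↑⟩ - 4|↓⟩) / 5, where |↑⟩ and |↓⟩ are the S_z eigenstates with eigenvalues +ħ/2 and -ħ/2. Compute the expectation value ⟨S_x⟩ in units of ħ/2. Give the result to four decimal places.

⟨σ_x⟩ = 2 Re(a* b)/(|a|²+|b|²) with a = 3, b = -4.
a* b = -12, so ⟨σ_x⟩ = -24/25.
⟨S_x⟩ = (ħ/2)·⟨σ_x⟩.

-0.9600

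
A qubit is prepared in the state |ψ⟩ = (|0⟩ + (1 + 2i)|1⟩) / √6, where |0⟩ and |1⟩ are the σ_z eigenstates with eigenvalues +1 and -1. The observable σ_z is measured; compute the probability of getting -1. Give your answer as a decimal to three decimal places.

0.833

The -1 outcome corresponds to |1⟩. Its amplitude in |ψ⟩ is (1 + 2i)/√6.
P = |1 + 2i|² / 6 = 5/6.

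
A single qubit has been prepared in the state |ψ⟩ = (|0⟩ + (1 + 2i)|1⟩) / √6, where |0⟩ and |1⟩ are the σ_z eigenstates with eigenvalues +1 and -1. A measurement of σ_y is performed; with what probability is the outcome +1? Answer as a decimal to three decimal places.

|+y⟩ = (|0⟩ + i|1⟩)/√2, so ⟨+y|ψ⟩ = (3 - i) / (√2·√6).
P = |3 - i|² / 12 = 10/12.

0.833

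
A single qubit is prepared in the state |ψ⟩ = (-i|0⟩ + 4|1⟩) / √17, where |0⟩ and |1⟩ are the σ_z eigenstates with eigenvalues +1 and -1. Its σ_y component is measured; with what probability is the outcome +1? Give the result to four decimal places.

|+y⟩ = (|0⟩ + i|1⟩)/√2, so ⟨+y|ψ⟩ = (-5i) / (√2·√17).
P = |-5i|² / 34 = 25/34.

0.7353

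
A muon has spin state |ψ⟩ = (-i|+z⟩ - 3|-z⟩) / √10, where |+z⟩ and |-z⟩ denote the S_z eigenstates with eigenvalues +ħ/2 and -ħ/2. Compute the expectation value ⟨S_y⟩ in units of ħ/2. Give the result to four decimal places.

⟨σ_y⟩ = 2 Im(a* b)/(|a|²+|b|²) with a = -i, b = -3.
a* b = -3i, so ⟨σ_y⟩ = -6/10.
⟨S_y⟩ = (ħ/2)·⟨σ_y⟩.

-0.6000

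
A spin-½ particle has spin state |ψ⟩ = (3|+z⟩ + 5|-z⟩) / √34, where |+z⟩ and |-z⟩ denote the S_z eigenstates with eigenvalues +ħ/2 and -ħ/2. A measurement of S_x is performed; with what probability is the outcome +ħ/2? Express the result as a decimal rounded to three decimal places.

|+x⟩ = (|+z⟩ + |-z⟩)/√2, so ⟨+x|ψ⟩ = (8) / (√2·√34).
P = |8|² / 68 = 64/68.

0.941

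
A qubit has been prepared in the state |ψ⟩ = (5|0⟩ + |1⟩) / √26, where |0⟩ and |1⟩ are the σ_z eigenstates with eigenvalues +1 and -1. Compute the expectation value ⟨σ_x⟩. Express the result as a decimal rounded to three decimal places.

⟨σ_x⟩ = 2 Re(a* b)/(|a|²+|b|²) with a = 5, b = 1.
a* b = 5, so ⟨σ_x⟩ = 10/26.

0.385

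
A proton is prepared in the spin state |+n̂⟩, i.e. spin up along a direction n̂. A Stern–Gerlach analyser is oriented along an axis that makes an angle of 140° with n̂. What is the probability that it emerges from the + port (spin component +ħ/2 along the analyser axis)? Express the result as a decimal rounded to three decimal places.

For spin-½, the probability of finding spin-up along an axis at angle θ to the initial spin direction is cos²(θ/2); spin-down is sin²(θ/2).
θ = 140°, so P = cos²(70°) ≈ 0.117.

0.117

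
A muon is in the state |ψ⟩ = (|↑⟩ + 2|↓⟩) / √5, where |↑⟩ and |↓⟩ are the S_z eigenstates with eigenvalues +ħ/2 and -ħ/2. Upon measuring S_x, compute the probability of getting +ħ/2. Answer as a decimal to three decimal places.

0.900

|+x⟩ = (|↑⟩ + |↓⟩)/√2, so ⟨+x|ψ⟩ = (3) / (√2·√5).
P = |3|² / 10 = 9/10.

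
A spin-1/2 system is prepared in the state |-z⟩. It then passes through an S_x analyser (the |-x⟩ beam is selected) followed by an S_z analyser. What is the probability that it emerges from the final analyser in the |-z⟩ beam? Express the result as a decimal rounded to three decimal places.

0.250

First analyser (S_x): from |-z⟩, P(|-x⟩) = 1/2.
After stage 1 the state is |-x⟩; P(|-z⟩) = |⟨-z|-x⟩|² = 1/2.
Joint probability = 1/2 × 1/2 = 0.250.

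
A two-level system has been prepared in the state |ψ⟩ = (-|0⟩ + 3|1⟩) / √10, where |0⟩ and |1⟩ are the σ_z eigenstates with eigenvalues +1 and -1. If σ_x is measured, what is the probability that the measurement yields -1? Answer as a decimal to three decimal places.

|-x⟩ = (|0⟩ - |1⟩)/√2, so ⟨-x|ψ⟩ = (-4) / (√2·√10).
P = |-4|² / 20 = 16/20.

0.800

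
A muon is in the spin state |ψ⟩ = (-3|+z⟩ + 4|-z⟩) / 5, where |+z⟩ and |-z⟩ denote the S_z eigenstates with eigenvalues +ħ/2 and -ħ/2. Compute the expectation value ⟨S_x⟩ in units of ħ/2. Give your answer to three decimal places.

⟨σ_x⟩ = 2 Re(a* b)/(|a|²+|b|²) with a = -3, b = 4.
a* b = -12, so ⟨σ_x⟩ = -24/25.
⟨S_x⟩ = (ħ/2)·⟨σ_x⟩.

-0.960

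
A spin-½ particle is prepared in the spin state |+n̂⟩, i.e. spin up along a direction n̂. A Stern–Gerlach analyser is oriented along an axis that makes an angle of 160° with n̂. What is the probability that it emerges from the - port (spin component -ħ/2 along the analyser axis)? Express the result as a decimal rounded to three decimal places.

For spin-½, the probability of finding spin-up along an axis at angle θ to the initial spin direction is cos²(θ/2); spin-down is sin²(θ/2).
θ = 160°, so P = sin²(80°) ≈ 0.970.

0.970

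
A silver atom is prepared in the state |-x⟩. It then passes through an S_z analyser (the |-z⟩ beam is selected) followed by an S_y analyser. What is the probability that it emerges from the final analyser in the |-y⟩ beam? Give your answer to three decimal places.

First analyser (S_z): from |-x⟩, P(|-z⟩) = 1/2.
After stage 1 the state is |-z⟩; P(|-y⟩) = |⟨-y|-z⟩|² = 1/2.
Joint probability = 1/2 × 1/2 = 0.250.

0.250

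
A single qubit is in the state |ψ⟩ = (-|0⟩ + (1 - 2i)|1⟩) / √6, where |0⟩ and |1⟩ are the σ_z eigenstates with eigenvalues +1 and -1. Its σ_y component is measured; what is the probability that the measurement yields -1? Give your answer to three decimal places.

0.167

|-y⟩ = (|0⟩ - i|1⟩)/√2, so ⟨-y|ψ⟩ = (1 + i) / (√2·√6).
P = |1 + i|² / 12 = 2/12.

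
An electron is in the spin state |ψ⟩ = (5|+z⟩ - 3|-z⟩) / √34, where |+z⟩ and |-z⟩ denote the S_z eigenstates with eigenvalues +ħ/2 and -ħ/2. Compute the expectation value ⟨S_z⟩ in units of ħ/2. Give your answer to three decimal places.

0.471

⟨σ_z⟩ = |a|² - |b|² divided by |a|²+|b|², with a, b the |+z⟩, |-z⟩ amplitudes.
= (25 - 9)/34 = 16/34.
⟨S_z⟩ = (ħ/2)·⟨σ_z⟩.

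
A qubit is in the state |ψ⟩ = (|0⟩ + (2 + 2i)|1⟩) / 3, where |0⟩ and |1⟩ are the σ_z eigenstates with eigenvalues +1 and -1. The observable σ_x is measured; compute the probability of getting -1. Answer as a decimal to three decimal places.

|-x⟩ = (|0⟩ - |1⟩)/√2, so ⟨-x|ψ⟩ = (-1 - 2i) / (√2·3).
P = |-1 - 2i|² / 18 = 5/18.

0.278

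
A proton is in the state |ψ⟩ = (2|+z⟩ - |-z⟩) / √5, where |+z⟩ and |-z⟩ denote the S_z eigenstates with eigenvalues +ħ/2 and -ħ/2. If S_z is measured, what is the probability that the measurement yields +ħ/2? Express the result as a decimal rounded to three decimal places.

The +ħ/2 outcome corresponds to |+z⟩. Its amplitude in |ψ⟩ is 2/√5.
P = |2|² / 5 = 4/5.

0.800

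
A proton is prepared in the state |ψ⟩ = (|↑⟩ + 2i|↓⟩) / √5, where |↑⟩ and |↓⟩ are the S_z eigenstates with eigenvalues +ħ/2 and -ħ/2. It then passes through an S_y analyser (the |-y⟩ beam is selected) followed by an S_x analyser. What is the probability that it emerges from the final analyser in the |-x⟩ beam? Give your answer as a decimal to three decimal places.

First analyser (S_y): P(|-y⟩) = |⟨-y|ψ⟩|² = 1/10.
After stage 1 the state is |-y⟩; P(|-x⟩) = |⟨-x|-y⟩|² = 1/2.
Joint probability = 1/10 × 1/2 = 0.050.

0.050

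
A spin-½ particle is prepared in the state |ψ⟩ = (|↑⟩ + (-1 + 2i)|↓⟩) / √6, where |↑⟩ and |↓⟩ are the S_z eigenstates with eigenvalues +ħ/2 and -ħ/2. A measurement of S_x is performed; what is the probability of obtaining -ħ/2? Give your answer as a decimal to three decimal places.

|-x⟩ = (|↑⟩ - |↓⟩)/√2, so ⟨-x|ψ⟩ = (2 - 2i) / (√2·√6).
P = |2 - 2i|² / 12 = 8/12.

0.667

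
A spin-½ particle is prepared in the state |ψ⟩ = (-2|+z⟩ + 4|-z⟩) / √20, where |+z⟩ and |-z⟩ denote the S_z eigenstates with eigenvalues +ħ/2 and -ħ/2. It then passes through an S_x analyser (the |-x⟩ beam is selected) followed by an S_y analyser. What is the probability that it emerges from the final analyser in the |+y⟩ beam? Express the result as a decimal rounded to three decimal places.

0.450

First analyser (S_x): P(|-x⟩) = |⟨-x|ψ⟩|² = 36/40.
After stage 1 the state is |-x⟩; P(|+y⟩) = |⟨+y|-x⟩|² = 1/2.
Joint probability = 36/40 × 1/2 = 0.450.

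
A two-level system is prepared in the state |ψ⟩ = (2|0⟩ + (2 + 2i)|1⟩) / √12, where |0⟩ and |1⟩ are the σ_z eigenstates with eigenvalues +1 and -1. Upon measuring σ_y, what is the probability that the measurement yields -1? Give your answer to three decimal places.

0.167

|-y⟩ = (|0⟩ - i|1⟩)/√2, so ⟨-y|ψ⟩ = (2i) / (√2·√12).
P = |2i|² / 24 = 4/24.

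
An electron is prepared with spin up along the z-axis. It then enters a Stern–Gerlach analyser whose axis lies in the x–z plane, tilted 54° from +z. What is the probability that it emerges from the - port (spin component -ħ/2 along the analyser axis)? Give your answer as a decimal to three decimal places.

For spin-½, the probability of finding spin-up along an axis at angle θ to the initial spin direction is cos²(θ/2); spin-down is sin²(θ/2).
θ = 54°, so P = sin²(27°) ≈ 0.206.

0.206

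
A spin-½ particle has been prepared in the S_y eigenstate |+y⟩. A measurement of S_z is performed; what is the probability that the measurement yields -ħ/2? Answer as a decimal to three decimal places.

0.500

In the S_z basis, |+y⟩ = (|↑⟩ + i|↓⟩)/√2 and |-z⟩ = |↓⟩.
|⟨-z|+y⟩|² = 1/2.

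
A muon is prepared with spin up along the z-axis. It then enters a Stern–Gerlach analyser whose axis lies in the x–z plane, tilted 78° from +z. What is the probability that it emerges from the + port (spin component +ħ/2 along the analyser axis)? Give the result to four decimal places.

For spin-½, the probability of finding spin-up along an axis at angle θ to the initial spin direction is cos²(θ/2); spin-down is sin²(θ/2).
θ = 78°, so P = cos²(39°) ≈ 0.6040.

0.6040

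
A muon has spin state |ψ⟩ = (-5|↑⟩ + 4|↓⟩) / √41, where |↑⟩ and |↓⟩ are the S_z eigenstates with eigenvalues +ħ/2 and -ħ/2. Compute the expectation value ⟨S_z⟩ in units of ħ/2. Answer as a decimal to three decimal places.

⟨σ_z⟩ = |a|² - |b|² divided by |a|²+|b|², with a, b the |↑⟩, |↓⟩ amplitudes.
= (25 - 16)/41 = 9/41.
⟨S_z⟩ = (ħ/2)·⟨σ_z⟩.

0.220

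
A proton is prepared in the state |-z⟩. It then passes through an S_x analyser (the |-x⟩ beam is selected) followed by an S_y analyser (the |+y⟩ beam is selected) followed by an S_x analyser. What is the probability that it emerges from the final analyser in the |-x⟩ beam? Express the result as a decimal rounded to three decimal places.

First analyser (S_x): from |-z⟩, P(|-x⟩) = 1/2.
After stage 1 the state is |-x⟩; P(|+y⟩) = |⟨+y|-x⟩|² = 1/2.
After stage 2 the state is |+y⟩; P(|-x⟩) = |⟨-x|+y⟩|² = 1/2.
Joint probability = 1/2 × 1/2 × 1/2 = 0.125.

0.125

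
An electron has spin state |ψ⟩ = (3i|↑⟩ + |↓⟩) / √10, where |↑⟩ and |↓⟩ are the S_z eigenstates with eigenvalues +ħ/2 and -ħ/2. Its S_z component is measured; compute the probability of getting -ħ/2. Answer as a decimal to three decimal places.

The -ħ/2 outcome corresponds to |↓⟩. Its amplitude in |ψ⟩ is 1/√10.
P = |1|² / 10 = 1/10.

0.100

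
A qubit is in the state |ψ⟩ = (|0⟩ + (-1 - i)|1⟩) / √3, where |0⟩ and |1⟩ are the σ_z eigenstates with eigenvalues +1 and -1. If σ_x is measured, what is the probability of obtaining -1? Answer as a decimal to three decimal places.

0.833

|-x⟩ = (|0⟩ - |1⟩)/√2, so ⟨-x|ψ⟩ = (2 + i) / (√2·√3).
P = |2 + i|² / 6 = 5/6.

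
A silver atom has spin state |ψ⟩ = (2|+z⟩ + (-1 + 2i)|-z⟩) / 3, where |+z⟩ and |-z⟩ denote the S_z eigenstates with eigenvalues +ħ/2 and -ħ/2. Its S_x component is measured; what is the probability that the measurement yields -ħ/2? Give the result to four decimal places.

|-x⟩ = (|+z⟩ - |-z⟩)/√2, so ⟨-x|ψ⟩ = (3 - 2i) / (√2·3).
P = |3 - 2i|² / 18 = 13/18.

0.7222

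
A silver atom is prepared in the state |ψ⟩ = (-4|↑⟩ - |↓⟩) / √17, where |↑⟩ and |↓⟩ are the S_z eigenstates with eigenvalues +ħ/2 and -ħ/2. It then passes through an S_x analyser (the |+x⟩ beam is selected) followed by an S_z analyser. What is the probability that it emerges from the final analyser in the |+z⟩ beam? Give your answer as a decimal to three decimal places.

First analyser (S_x): P(|+x⟩) = |⟨+x|ψ⟩|² = 25/34.
After stage 1 the state is |+x⟩; P(|+z⟩) = |⟨+z|+x⟩|² = 1/2.
Joint probability = 25/34 × 1/2 = 0.368.

0.368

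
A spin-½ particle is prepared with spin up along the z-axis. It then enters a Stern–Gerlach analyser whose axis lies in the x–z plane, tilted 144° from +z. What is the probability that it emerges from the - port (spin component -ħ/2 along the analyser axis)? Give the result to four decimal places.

0.9045

For spin-½, the probability of finding spin-up along an axis at angle θ to the initial spin direction is cos²(θ/2); spin-down is sin²(θ/2).
θ = 144°, so P = sin²(72°) ≈ 0.9045.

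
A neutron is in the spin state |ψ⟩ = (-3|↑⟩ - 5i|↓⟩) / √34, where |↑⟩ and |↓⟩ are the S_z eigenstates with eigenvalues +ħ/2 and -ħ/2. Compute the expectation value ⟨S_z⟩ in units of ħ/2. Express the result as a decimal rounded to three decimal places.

⟨σ_z⟩ = |a|² - |b|² divided by |a|²+|b|², with a, b the |↑⟩, |↓⟩ amplitudes.
= (9 - 25)/34 = -16/34.
⟨S_z⟩ = (ħ/2)·⟨σ_z⟩.

-0.471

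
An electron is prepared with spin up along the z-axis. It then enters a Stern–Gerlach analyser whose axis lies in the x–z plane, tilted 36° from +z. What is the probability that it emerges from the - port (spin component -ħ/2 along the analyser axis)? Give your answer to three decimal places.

0.095

For spin-½, the probability of finding spin-up along an axis at angle θ to the initial spin direction is cos²(θ/2); spin-down is sin²(θ/2).
θ = 36°, so P = sin²(18°) ≈ 0.095.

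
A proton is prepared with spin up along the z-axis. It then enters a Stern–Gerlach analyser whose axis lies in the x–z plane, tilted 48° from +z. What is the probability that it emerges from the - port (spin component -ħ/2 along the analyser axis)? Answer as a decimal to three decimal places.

For spin-½, the probability of finding spin-up along an axis at angle θ to the initial spin direction is cos²(θ/2); spin-down is sin²(θ/2).
θ = 48°, so P = sin²(24°) ≈ 0.165.

0.165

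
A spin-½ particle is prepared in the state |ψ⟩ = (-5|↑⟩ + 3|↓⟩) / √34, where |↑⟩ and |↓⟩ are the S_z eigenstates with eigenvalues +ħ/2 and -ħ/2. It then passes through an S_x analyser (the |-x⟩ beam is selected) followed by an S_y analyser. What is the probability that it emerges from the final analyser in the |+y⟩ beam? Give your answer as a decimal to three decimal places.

First analyser (S_x): P(|-x⟩) = |⟨-x|ψ⟩|² = 64/68.
After stage 1 the state is |-x⟩; P(|+y⟩) = |⟨+y|-x⟩|² = 1/2.
Joint probability = 64/68 × 1/2 = 0.471.

0.471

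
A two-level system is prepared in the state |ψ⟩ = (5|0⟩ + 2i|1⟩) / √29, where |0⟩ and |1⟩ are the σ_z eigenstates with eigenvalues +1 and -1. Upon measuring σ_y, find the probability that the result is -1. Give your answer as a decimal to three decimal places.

|-y⟩ = (|0⟩ - i|1⟩)/√2, so ⟨-y|ψ⟩ = (3) / (√2·√29).
P = |3|² / 58 = 9/58.

0.155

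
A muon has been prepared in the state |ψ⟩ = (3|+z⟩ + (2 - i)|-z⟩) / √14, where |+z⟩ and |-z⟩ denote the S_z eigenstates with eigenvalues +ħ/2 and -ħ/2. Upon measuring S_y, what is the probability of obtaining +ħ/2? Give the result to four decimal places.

|+y⟩ = (|+z⟩ + i|-z⟩)/√2, so ⟨+y|ψ⟩ = (2 - 2i) / (√2·√14).
P = |2 - 2i|² / 28 = 8/28.

0.2857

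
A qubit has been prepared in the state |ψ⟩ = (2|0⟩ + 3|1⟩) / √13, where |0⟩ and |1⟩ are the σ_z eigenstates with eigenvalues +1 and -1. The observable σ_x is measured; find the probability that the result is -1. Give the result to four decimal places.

|-x⟩ = (|0⟩ - |1⟩)/√2, so ⟨-x|ψ⟩ = (-1) / (√2·√13).
P = |-1|² / 26 = 1/26.

0.0385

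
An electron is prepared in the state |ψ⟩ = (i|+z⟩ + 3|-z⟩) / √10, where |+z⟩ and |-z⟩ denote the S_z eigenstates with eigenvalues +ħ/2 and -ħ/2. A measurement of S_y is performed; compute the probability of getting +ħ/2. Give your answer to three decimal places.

0.200

|+y⟩ = (|+z⟩ + i|-z⟩)/√2, so ⟨+y|ψ⟩ = (-2i) / (√2·√10).
P = |-2i|² / 20 = 4/20.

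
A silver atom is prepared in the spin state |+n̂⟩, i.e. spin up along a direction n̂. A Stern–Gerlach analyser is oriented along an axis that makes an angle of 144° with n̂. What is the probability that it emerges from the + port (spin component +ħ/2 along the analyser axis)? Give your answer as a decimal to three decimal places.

For spin-½, the probability of finding spin-up along an axis at angle θ to the initial spin direction is cos²(θ/2); spin-down is sin²(θ/2).
θ = 144°, so P = cos²(72°) ≈ 0.095.

0.095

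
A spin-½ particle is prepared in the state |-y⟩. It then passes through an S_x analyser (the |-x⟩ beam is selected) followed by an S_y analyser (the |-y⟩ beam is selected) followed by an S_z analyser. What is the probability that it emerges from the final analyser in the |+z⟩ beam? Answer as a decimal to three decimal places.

First analyser (S_x): from |-y⟩, P(|-x⟩) = 1/2.
After stage 1 the state is |-x⟩; P(|-y⟩) = |⟨-y|-x⟩|² = 1/2.
After stage 2 the state is |-y⟩; P(|+z⟩) = |⟨+z|-y⟩|² = 1/2.
Joint probability = 1/2 × 1/2 × 1/2 = 0.125.

0.125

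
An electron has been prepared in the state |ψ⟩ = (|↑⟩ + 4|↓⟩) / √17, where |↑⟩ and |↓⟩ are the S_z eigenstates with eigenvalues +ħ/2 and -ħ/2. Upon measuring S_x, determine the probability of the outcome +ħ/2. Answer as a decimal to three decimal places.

0.735

|+x⟩ = (|↑⟩ + |↓⟩)/√2, so ⟨+x|ψ⟩ = (5) / (√2·√17).
P = |5|² / 34 = 25/34.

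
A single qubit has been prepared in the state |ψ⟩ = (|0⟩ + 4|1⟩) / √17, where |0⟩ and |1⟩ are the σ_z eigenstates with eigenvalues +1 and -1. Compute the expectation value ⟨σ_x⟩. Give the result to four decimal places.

0.4706

⟨σ_x⟩ = 2 Re(a* b)/(|a|²+|b|²) with a = 1, b = 4.
a* b = 4, so ⟨σ_x⟩ = 8/17.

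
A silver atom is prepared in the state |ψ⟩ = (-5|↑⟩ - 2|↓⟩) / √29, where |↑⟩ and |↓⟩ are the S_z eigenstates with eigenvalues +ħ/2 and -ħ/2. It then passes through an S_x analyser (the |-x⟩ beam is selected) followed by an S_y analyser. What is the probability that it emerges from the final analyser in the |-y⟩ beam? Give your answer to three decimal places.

First analyser (S_x): P(|-x⟩) = |⟨-x|ψ⟩|² = 9/58.
After stage 1 the state is |-x⟩; P(|-y⟩) = |⟨-y|-x⟩|² = 1/2.
Joint probability = 9/58 × 1/2 = 0.078.

0.078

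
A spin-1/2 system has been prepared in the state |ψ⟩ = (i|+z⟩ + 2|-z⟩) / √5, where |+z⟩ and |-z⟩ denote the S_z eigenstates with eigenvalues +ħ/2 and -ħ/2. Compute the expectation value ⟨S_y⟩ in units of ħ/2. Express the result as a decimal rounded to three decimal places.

⟨σ_y⟩ = 2 Im(a* b)/(|a|²+|b|²) with a = i, b = 2.
a* b = -2i, so ⟨σ_y⟩ = -4/5.
⟨S_y⟩ = (ħ/2)·⟨σ_y⟩.

-0.800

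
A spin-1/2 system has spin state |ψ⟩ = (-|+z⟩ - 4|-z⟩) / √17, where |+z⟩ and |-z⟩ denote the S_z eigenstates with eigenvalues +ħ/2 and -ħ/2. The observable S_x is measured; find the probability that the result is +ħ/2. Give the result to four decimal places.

|+x⟩ = (|+z⟩ + |-z⟩)/√2, so ⟨+x|ψ⟩ = (-5) / (√2·√17).
P = |-5|² / 34 = 25/34.

0.7353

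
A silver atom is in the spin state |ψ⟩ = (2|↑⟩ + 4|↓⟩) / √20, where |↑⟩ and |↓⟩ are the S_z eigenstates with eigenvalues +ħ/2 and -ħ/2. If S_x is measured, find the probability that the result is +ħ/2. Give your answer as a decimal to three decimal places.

|+x⟩ = (|↑⟩ + |↓⟩)/√2, so ⟨+x|ψ⟩ = (6) / (√2·√20).
P = |6|² / 40 = 36/40.

0.900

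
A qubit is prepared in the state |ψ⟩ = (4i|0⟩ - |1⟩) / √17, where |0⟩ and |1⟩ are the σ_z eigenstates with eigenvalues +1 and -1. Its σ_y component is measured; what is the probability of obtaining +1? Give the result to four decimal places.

0.7353

|+y⟩ = (|0⟩ + i|1⟩)/√2, so ⟨+y|ψ⟩ = (5i) / (√2·√17).
P = |5i|² / 34 = 25/34.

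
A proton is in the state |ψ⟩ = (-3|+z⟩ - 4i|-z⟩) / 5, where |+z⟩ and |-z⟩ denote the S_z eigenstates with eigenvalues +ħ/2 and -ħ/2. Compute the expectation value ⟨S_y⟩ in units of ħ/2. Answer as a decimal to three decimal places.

⟨σ_y⟩ = 2 Im(a* b)/(|a|²+|b|²) with a = -3, b = -4i.
a* b = 12i, so ⟨σ_y⟩ = 24/25.
⟨S_y⟩ = (ħ/2)·⟨σ_y⟩.

0.960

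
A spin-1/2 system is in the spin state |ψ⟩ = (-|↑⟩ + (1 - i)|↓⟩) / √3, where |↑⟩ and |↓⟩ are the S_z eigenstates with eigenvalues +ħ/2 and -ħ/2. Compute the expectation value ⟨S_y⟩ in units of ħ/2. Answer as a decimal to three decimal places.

0.667

⟨σ_y⟩ = 2 Im(a* b)/(|a|²+|b|²) with a = -1, b = (1 - i).
a* b = (-1 + i), so ⟨σ_y⟩ = 2/3.
⟨S_y⟩ = (ħ/2)·⟨σ_y⟩.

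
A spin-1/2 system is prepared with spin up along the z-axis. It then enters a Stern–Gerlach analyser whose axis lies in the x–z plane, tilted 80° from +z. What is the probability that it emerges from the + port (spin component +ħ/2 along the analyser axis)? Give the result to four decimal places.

0.5868

For spin-½, the probability of finding spin-up along an axis at angle θ to the initial spin direction is cos²(θ/2); spin-down is sin²(θ/2).
θ = 80°, so P = cos²(40°) ≈ 0.5868.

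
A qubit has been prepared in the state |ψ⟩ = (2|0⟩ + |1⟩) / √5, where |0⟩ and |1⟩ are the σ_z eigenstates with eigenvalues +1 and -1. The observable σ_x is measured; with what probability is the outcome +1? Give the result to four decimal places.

0.9000

|+x⟩ = (|0⟩ + |1⟩)/√2, so ⟨+x|ψ⟩ = (3) / (√2·√5).
P = |3|² / 10 = 9/10.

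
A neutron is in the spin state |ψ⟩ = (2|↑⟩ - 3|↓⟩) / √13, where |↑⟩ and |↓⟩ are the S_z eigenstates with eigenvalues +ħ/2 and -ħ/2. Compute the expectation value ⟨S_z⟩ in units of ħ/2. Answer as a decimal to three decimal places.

-0.385

⟨σ_z⟩ = |a|² - |b|² divided by |a|²+|b|², with a, b the |↑⟩, |↓⟩ amplitudes.
= (4 - 9)/13 = -5/13.
⟨S_z⟩ = (ħ/2)·⟨σ_z⟩.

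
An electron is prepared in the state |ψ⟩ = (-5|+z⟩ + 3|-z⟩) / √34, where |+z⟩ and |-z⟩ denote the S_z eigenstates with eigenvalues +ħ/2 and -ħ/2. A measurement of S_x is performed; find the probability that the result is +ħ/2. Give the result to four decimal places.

|+x⟩ = (|+z⟩ + |-z⟩)/√2, so ⟨+x|ψ⟩ = (-2) / (√2·√34).
P = |-2|² / 68 = 4/68.

0.0588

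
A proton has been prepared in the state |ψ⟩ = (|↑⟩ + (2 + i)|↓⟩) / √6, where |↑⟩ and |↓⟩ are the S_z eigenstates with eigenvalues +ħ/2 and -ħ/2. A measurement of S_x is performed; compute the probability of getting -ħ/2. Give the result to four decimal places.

|-x⟩ = (|↑⟩ - |↓⟩)/√2, so ⟨-x|ψ⟩ = (-1 - i) / (√2·√6).
P = |-1 - i|² / 12 = 2/12.

0.1667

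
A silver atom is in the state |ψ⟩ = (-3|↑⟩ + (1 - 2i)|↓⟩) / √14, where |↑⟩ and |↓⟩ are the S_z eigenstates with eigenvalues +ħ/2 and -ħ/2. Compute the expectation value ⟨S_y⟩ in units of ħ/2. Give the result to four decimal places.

⟨σ_y⟩ = 2 Im(a* b)/(|a|²+|b|²) with a = -3, b = (1 - 2i).
a* b = (-3 + 6i), so ⟨σ_y⟩ = 12/14.
⟨S_y⟩ = (ħ/2)·⟨σ_y⟩.

0.8571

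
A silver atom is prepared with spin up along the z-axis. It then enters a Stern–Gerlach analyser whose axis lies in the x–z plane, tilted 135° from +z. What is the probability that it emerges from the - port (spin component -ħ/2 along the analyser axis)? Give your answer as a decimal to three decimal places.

0.854

For spin-½, the probability of finding spin-up along an axis at angle θ to the initial spin direction is cos²(θ/2); spin-down is sin²(θ/2).
θ = 135°, so P = sin²(67.5°) ≈ 0.854.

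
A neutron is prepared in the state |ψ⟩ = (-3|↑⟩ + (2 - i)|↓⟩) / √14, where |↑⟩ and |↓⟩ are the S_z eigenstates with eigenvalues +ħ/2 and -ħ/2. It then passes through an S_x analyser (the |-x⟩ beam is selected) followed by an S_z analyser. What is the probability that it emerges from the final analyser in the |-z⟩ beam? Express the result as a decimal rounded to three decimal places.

0.464

First analyser (S_x): P(|-x⟩) = |⟨-x|ψ⟩|² = 26/28.
After stage 1 the state is |-x⟩; P(|-z⟩) = |⟨-z|-x⟩|² = 1/2.
Joint probability = 26/28 × 1/2 = 0.464.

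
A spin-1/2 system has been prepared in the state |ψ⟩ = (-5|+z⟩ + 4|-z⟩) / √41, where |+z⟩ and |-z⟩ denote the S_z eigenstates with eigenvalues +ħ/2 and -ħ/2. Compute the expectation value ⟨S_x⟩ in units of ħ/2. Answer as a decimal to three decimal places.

⟨σ_x⟩ = 2 Re(a* b)/(|a|²+|b|²) with a = -5, b = 4.
a* b = -20, so ⟨σ_x⟩ = -40/41.
⟨S_x⟩ = (ħ/2)·⟨σ_x⟩.

-0.976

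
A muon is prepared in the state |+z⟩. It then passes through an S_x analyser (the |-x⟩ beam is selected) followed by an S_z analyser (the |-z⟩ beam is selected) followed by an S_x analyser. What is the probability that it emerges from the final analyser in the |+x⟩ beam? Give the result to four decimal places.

0.1250

First analyser (S_x): from |+z⟩, P(|-x⟩) = 1/2.
After stage 1 the state is |-x⟩; P(|-z⟩) = |⟨-z|-x⟩|² = 1/2.
After stage 2 the state is |-z⟩; P(|+x⟩) = |⟨+x|-z⟩|² = 1/2.
Joint probability = 1/2 × 1/2 × 1/2 = 0.1250.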